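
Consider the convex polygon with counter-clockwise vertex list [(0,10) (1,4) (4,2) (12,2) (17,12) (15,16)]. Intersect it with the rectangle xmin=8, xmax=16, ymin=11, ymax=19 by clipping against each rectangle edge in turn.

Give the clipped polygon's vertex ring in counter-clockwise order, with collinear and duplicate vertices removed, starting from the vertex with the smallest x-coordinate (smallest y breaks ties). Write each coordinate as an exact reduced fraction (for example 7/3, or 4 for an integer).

Clipped polygon: [(8,11) (16,11) (16,14) (15,16) (8,66/5)]

1. After x ≥ 8: [(8,66/5) (8,2) (12,2) (17,12) (15,16)]
2. After x ≤ 16: [(8,66/5) (8,2) (12,2) (16,10) (16,14) (15,16)]
3. After y ≥ 11: [(8,66/5) (8,11) (16,11) (16,14) (15,16)]
4. After y ≤ 19: [(8,66/5) (8,11) (16,11) (16,14) (15,16)]
5. Canonical ring: [(8,11) (16,11) (16,14) (15,16) (8,66/5)]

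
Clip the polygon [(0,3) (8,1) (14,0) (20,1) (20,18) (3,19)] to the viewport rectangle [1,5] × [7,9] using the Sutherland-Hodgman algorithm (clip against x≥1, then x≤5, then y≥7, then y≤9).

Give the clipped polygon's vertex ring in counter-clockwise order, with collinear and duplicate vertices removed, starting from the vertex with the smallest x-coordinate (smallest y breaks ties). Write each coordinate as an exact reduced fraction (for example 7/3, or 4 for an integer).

Clipped polygon: [(1,7) (5,7) (5,9) (9/8,9) (1,25/3)]

1. After x ≥ 1: [(1,25/3) (1,11/4) (8,1) (14,0) (20,1) (20,18) (3,19)]
2. After x ≤ 5: [(1,25/3) (1,11/4) (5,7/4) (5,321/17) (3,19)]
3. After y ≥ 7: [(1,25/3) (1,7) (5,7) (5,321/17) (3,19)]
4. After y ≤ 9: [(9/8,9) (1,25/3) (1,7) (5,7) (5,9)]
5. Canonical ring: [(1,7) (5,7) (5,9) (9/8,9) (1,25/3)]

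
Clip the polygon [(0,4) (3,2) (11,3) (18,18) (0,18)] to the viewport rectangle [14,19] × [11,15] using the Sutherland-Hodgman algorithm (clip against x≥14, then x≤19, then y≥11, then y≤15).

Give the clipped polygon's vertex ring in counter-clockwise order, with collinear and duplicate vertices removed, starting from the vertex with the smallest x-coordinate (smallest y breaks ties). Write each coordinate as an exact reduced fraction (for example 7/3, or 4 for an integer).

Clipped polygon: [(14,11) (221/15,11) (83/5,15) (14,15)]

1. After x ≥ 14: [(14,66/7) (18,18) (14,18)]
2. After x ≤ 19: [(14,66/7) (18,18) (14,18)]
3. After y ≥ 11: [(14,11) (221/15,11) (18,18) (14,18)]
4. After y ≤ 15: [(14,15) (14,11) (221/15,11) (83/5,15)]
5. Canonical ring: [(14,11) (221/15,11) (83/5,15) (14,15)]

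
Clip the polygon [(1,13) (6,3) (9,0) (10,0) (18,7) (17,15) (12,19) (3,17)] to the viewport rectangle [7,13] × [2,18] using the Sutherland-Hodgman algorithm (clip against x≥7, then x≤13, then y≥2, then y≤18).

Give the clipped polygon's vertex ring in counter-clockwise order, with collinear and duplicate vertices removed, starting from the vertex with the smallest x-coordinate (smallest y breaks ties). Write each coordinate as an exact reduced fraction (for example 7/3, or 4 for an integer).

1. After x ≥ 7: [(7,2) (9,0) (10,0) (18,7) (17,15) (12,19) (7,161/9)]
2. After x ≤ 13: [(7,2) (9,0) (10,0) (13,21/8) (13,91/5) (12,19) (7,161/9)]
3. After y ≥ 2: [(7,2) (7,2) (86/7,2) (13,21/8) (13,91/5) (12,19) (7,161/9)]
4. After y ≤ 18: [(7,2) (7,2) (86/7,2) (13,21/8) (13,18) (15/2,18) (7,161/9)]
5. Canonical ring: [(7,2) (86/7,2) (13,21/8) (13,18) (15/2,18) (7,161/9)]

Clipped polygon: [(7,2) (86/7,2) (13,21/8) (13,18) (15/2,18) (7,161/9)]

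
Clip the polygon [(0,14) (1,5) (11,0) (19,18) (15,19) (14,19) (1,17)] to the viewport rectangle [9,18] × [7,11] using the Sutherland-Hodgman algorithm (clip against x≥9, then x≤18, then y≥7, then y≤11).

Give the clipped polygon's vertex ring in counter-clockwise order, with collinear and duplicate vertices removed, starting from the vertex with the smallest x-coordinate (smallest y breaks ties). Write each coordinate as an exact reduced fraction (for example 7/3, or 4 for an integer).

Clipped polygon: [(9,7) (127/9,7) (143/9,11) (9,11)]

1. After x ≥ 9: [(9,1) (11,0) (19,18) (15,19) (14,19) (9,237/13)]
2. After x ≤ 18: [(9,1) (11,0) (18,63/4) (18,73/4) (15,19) (14,19) (9,237/13)]
3. After y ≥ 7: [(9,7) (127/9,7) (18,63/4) (18,73/4) (15,19) (14,19) (9,237/13)]
4. After y ≤ 11: [(9,11) (9,7) (127/9,7) (143/9,11)]
5. Canonical ring: [(9,7) (127/9,7) (143/9,11) (9,11)]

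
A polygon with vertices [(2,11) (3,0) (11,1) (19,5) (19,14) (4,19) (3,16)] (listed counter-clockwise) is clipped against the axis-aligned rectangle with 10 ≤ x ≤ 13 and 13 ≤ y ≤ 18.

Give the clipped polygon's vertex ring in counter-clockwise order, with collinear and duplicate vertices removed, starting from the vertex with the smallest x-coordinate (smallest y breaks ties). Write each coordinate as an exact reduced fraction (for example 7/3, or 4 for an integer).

Clipped polygon: [(10,13) (13,13) (13,16) (10,17)]

1. After x ≥ 10: [(10,7/8) (11,1) (19,5) (19,14) (10,17)]
2. After x ≤ 13: [(10,7/8) (11,1) (13,2) (13,16) (10,17)]
3. After y ≥ 13: [(10,13) (13,13) (13,16) (10,17)]
4. After y ≤ 18: [(10,13) (13,13) (13,16) (10,17)]
5. Canonical ring: [(10,13) (13,13) (13,16) (10,17)]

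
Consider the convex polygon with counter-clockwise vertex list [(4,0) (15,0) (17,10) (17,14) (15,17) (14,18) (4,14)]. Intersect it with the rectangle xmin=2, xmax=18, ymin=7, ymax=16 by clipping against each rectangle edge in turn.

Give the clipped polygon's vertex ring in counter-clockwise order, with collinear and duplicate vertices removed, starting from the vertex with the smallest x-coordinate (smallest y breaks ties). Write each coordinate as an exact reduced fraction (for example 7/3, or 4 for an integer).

1. After x ≥ 2: [(4,0) (15,0) (17,10) (17,14) (15,17) (14,18) (4,14)]
2. After x ≤ 18: [(4,0) (15,0) (17,10) (17,14) (15,17) (14,18) (4,14)]
3. After y ≥ 7: [(4,7) (82/5,7) (17,10) (17,14) (15,17) (14,18) (4,14)]
4. After y ≤ 16: [(4,7) (82/5,7) (17,10) (17,14) (47/3,16) (9,16) (4,14)]
5. Canonical ring: [(4,7) (82/5,7) (17,10) (17,14) (47/3,16) (9,16) (4,14)]

Clipped polygon: [(4,7) (82/5,7) (17,10) (17,14) (47/3,16) (9,16) (4,14)]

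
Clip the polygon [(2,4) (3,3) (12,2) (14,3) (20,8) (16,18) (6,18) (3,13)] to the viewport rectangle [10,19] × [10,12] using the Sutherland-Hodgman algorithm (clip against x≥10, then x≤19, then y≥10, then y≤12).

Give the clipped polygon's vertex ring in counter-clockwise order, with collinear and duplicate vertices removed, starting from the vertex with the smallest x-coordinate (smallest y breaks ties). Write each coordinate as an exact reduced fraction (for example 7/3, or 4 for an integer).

Clipped polygon: [(10,10) (19,10) (19,21/2) (92/5,12) (10,12)]

1. After x ≥ 10: [(10,20/9) (12,2) (14,3) (20,8) (16,18) (10,18)]
2. After x ≤ 19: [(10,20/9) (12,2) (14,3) (19,43/6) (19,21/2) (16,18) (10,18)]
3. After y ≥ 10: [(10,10) (19,10) (19,21/2) (16,18) (10,18)]
4. After y ≤ 12: [(10,12) (10,10) (19,10) (19,21/2) (92/5,12)]
5. Canonical ring: [(10,10) (19,10) (19,21/2) (92/5,12) (10,12)]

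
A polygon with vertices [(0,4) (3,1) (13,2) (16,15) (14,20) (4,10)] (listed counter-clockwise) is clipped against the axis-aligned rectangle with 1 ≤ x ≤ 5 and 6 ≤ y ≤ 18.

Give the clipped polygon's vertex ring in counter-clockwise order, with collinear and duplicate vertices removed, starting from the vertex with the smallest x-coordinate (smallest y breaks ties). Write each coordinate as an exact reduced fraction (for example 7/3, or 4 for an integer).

Clipped polygon: [(4/3,6) (5,6) (5,11) (4,10)]

1. After x ≥ 1: [(1,11/2) (1,3) (3,1) (13,2) (16,15) (14,20) (4,10)]
2. After x ≤ 5: [(1,11/2) (1,3) (3,1) (5,6/5) (5,11) (4,10)]
3. After y ≥ 6: [(4/3,6) (5,6) (5,11) (4,10)]
4. After y ≤ 18: [(4/3,6) (5,6) (5,11) (4,10)]
5. Canonical ring: [(4/3,6) (5,6) (5,11) (4,10)]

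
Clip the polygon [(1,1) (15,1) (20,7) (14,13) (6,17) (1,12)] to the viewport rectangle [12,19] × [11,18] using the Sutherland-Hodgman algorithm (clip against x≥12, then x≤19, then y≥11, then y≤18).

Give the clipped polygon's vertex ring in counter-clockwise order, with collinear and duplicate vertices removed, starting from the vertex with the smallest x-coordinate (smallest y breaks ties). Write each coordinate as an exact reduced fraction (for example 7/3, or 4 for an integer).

Clipped polygon: [(12,11) (16,11) (14,13) (12,14)]

1. After x ≥ 12: [(12,1) (15,1) (20,7) (14,13) (12,14)]
2. After x ≤ 19: [(12,1) (15,1) (19,29/5) (19,8) (14,13) (12,14)]
3. After y ≥ 11: [(12,11) (16,11) (14,13) (12,14)]
4. After y ≤ 18: [(12,11) (16,11) (14,13) (12,14)]
5. Canonical ring: [(12,11) (16,11) (14,13) (12,14)]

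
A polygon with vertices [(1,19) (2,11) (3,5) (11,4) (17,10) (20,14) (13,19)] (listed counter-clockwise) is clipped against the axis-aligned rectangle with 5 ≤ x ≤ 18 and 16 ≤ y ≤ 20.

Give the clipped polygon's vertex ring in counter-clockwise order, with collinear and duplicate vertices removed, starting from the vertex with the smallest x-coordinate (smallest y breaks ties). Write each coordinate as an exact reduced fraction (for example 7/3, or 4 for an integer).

1. After x ≥ 5: [(5,19) (5,19/4) (11,4) (17,10) (20,14) (13,19)]
2. After x ≤ 18: [(5,19) (5,19/4) (11,4) (17,10) (18,34/3) (18,108/7) (13,19)]
3. After y ≥ 16: [(5,19) (5,16) (86/5,16) (13,19)]
4. After y ≤ 20: [(5,19) (5,16) (86/5,16) (13,19)]
5. Canonical ring: [(5,16) (86/5,16) (13,19) (5,19)]

Clipped polygon: [(5,16) (86/5,16) (13,19) (5,19)]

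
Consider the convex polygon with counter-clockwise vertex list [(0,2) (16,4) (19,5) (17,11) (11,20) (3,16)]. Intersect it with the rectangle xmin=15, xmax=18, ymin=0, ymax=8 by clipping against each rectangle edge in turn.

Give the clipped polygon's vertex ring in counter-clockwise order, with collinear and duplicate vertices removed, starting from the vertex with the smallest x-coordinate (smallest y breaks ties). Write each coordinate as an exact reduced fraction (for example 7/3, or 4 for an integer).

1. After x ≥ 15: [(15,31/8) (16,4) (19,5) (17,11) (15,14)]
2. After x ≤ 18: [(15,31/8) (16,4) (18,14/3) (18,8) (17,11) (15,14)]
3. After y ≥ 0: [(15,31/8) (16,4) (18,14/3) (18,8) (17,11) (15,14)]
4. After y ≤ 8: [(15,8) (15,31/8) (16,4) (18,14/3) (18,8) (18,8)]
5. Canonical ring: [(15,31/8) (16,4) (18,14/3) (18,8) (15,8)]

Clipped polygon: [(15,31/8) (16,4) (18,14/3) (18,8) (15,8)]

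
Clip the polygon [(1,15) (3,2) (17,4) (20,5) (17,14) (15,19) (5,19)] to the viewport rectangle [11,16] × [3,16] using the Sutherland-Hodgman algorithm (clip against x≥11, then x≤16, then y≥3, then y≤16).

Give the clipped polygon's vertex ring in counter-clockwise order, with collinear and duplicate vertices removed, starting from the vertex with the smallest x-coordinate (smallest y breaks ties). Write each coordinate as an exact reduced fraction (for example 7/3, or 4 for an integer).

1. After x ≥ 11: [(11,22/7) (17,4) (20,5) (17,14) (15,19) (11,19)]
2. After x ≤ 16: [(11,22/7) (16,27/7) (16,33/2) (15,19) (11,19)]
3. After y ≥ 3: [(11,22/7) (16,27/7) (16,33/2) (15,19) (11,19)]
4. After y ≤ 16: [(11,16) (11,22/7) (16,27/7) (16,16)]
5. Canonical ring: [(11,22/7) (16,27/7) (16,16) (11,16)]

Clipped polygon: [(11,22/7) (16,27/7) (16,16) (11,16)]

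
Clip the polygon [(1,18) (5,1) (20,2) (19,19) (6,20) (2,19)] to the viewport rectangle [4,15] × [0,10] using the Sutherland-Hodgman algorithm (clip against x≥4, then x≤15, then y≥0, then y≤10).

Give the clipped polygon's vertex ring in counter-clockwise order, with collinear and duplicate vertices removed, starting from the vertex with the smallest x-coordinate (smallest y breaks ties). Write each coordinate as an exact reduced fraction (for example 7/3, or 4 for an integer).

Clipped polygon: [(4,21/4) (5,1) (15,5/3) (15,10) (4,10)]

1. After x ≥ 4: [(4,21/4) (5,1) (20,2) (19,19) (6,20) (4,39/2)]
2. After x ≤ 15: [(4,21/4) (5,1) (15,5/3) (15,251/13) (6,20) (4,39/2)]
3. After y ≥ 0: [(4,21/4) (5,1) (15,5/3) (15,251/13) (6,20) (4,39/2)]
4. After y ≤ 10: [(4,10) (4,21/4) (5,1) (15,5/3) (15,10)]
5. Canonical ring: [(4,21/4) (5,1) (15,5/3) (15,10) (4,10)]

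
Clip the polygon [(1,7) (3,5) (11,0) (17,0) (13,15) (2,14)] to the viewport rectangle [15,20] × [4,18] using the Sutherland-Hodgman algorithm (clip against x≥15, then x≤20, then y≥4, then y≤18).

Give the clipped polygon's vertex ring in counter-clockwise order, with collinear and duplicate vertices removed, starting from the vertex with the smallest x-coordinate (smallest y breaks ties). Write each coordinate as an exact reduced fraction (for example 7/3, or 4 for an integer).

Clipped polygon: [(15,4) (239/15,4) (15,15/2)]

1. After x ≥ 15: [(15,0) (17,0) (15,15/2)]
2. After x ≤ 20: [(15,0) (17,0) (15,15/2)]
3. After y ≥ 4: [(15,4) (239/15,4) (15,15/2)]
4. After y ≤ 18: [(15,4) (239/15,4) (15,15/2)]
5. Canonical ring: [(15,4) (239/15,4) (15,15/2)]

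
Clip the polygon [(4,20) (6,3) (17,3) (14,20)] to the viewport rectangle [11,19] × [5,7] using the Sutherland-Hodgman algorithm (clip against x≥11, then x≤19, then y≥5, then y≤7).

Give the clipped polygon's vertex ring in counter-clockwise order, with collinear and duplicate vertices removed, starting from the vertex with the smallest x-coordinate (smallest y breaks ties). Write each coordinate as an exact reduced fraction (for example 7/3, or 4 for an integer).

Clipped polygon: [(11,5) (283/17,5) (277/17,7) (11,7)]

1. After x ≥ 11: [(11,20) (11,3) (17,3) (14,20)]
2. After x ≤ 19: [(11,20) (11,3) (17,3) (14,20)]
3. After y ≥ 5: [(11,20) (11,5) (283/17,5) (14,20)]
4. After y ≤ 7: [(11,7) (11,5) (283/17,5) (277/17,7)]
5. Canonical ring: [(11,5) (283/17,5) (277/17,7) (11,7)]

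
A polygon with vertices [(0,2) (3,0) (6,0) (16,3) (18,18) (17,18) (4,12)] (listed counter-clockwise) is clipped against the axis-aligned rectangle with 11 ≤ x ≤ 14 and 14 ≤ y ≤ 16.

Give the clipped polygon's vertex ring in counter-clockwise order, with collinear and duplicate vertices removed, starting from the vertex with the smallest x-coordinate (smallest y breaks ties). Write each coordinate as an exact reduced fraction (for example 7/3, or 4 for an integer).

1. After x ≥ 11: [(11,3/2) (16,3) (18,18) (17,18) (11,198/13)]
2. After x ≤ 14: [(11,3/2) (14,12/5) (14,216/13) (11,198/13)]
3. After y ≥ 14: [(11,14) (14,14) (14,216/13) (11,198/13)]
4. After y ≤ 16: [(11,14) (14,14) (14,16) (38/3,16) (11,198/13)]
5. Canonical ring: [(11,14) (14,14) (14,16) (38/3,16) (11,198/13)]

Clipped polygon: [(11,14) (14,14) (14,16) (38/3,16) (11,198/13)]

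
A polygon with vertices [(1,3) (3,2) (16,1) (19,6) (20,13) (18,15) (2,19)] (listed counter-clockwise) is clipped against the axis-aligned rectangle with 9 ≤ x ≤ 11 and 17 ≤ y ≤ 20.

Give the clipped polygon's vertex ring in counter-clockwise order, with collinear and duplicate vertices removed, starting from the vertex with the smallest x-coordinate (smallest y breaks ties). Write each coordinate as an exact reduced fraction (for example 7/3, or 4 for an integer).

1. After x ≥ 9: [(9,20/13) (16,1) (19,6) (20,13) (18,15) (9,69/4)]
2. After x ≤ 11: [(9,20/13) (11,18/13) (11,67/4) (9,69/4)]
3. After y ≥ 17: [(9,17) (10,17) (9,69/4)]
4. After y ≤ 20: [(9,17) (10,17) (9,69/4)]
5. Canonical ring: [(9,17) (10,17) (9,69/4)]

Clipped polygon: [(9,17) (10,17) (9,69/4)]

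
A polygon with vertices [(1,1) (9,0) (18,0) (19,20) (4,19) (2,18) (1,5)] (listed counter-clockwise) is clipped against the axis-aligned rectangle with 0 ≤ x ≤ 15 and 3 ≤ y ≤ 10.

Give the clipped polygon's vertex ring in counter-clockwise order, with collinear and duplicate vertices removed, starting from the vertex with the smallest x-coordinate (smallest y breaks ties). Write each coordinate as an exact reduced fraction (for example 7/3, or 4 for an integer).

1. After x ≥ 0: [(1,1) (9,0) (18,0) (19,20) (4,19) (2,18) (1,5)]
2. After x ≤ 15: [(1,1) (9,0) (15,0) (15,296/15) (4,19) (2,18) (1,5)]
3. After y ≥ 3: [(1,3) (15,3) (15,296/15) (4,19) (2,18) (1,5)]
4. After y ≤ 10: [(1,3) (15,3) (15,10) (18/13,10) (1,5)]
5. Canonical ring: [(1,3) (15,3) (15,10) (18/13,10) (1,5)]

Clipped polygon: [(1,3) (15,3) (15,10) (18/13,10) (1,5)]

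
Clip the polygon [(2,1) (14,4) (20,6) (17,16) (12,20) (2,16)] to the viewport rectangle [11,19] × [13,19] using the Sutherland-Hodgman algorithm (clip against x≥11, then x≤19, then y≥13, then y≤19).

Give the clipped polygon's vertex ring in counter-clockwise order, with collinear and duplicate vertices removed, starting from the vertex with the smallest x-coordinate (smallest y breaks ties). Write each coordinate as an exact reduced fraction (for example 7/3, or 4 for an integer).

1. After x ≥ 11: [(11,13/4) (14,4) (20,6) (17,16) (12,20) (11,98/5)]
2. After x ≤ 19: [(11,13/4) (14,4) (19,17/3) (19,28/3) (17,16) (12,20) (11,98/5)]
3. After y ≥ 13: [(11,13) (179/10,13) (17,16) (12,20) (11,98/5)]
4. After y ≤ 19: [(11,19) (11,13) (179/10,13) (17,16) (53/4,19)]
5. Canonical ring: [(11,13) (179/10,13) (17,16) (53/4,19) (11,19)]

Clipped polygon: [(11,13) (179/10,13) (17,16) (53/4,19) (11,19)]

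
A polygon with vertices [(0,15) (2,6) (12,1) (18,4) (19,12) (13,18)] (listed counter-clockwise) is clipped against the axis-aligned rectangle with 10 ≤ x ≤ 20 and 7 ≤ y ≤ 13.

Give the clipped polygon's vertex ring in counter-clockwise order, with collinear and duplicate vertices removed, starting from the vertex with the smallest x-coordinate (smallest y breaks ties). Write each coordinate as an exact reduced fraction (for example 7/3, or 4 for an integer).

Clipped polygon: [(10,7) (147/8,7) (19,12) (18,13) (10,13)]

1. After x ≥ 10: [(10,225/13) (10,2) (12,1) (18,4) (19,12) (13,18)]
2. After x ≤ 20: [(10,225/13) (10,2) (12,1) (18,4) (19,12) (13,18)]
3. After y ≥ 7: [(10,225/13) (10,7) (147/8,7) (19,12) (13,18)]
4. After y ≤ 13: [(10,13) (10,7) (147/8,7) (19,12) (18,13)]
5. Canonical ring: [(10,7) (147/8,7) (19,12) (18,13) (10,13)]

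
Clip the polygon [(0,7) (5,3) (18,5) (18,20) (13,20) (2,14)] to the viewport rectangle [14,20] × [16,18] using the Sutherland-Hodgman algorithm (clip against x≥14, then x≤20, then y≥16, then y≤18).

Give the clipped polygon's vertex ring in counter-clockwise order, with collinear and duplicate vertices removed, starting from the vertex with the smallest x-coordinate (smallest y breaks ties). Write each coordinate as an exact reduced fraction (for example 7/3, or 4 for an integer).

Clipped polygon: [(14,16) (18,16) (18,18) (14,18)]

1. After x ≥ 14: [(14,57/13) (18,5) (18,20) (14,20)]
2. After x ≤ 20: [(14,57/13) (18,5) (18,20) (14,20)]
3. After y ≥ 16: [(14,16) (18,16) (18,20) (14,20)]
4. After y ≤ 18: [(14,18) (14,16) (18,16) (18,18)]
5. Canonical ring: [(14,16) (18,16) (18,18) (14,18)]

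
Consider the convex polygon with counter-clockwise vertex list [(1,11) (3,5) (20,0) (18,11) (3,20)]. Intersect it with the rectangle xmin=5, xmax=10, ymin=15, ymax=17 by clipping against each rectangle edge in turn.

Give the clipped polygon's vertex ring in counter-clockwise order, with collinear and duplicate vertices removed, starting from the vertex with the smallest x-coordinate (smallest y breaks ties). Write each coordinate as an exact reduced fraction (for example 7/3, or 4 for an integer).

Clipped polygon: [(5,15) (10,15) (10,79/5) (8,17) (5,17)]

1. After x ≥ 5: [(5,75/17) (20,0) (18,11) (5,94/5)]
2. After x ≤ 10: [(5,75/17) (10,50/17) (10,79/5) (5,94/5)]
3. After y ≥ 15: [(5,15) (10,15) (10,79/5) (5,94/5)]
4. After y ≤ 17: [(5,17) (5,15) (10,15) (10,79/5) (8,17)]
5. Canonical ring: [(5,15) (10,15) (10,79/5) (8,17) (5,17)]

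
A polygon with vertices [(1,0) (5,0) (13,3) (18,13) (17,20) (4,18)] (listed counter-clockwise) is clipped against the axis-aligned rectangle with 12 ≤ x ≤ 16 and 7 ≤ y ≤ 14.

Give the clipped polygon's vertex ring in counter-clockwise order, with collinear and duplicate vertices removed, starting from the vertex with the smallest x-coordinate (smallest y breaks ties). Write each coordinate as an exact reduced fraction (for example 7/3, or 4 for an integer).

Clipped polygon: [(12,7) (15,7) (16,9) (16,14) (12,14)]

1. After x ≥ 12: [(12,21/8) (13,3) (18,13) (17,20) (12,250/13)]
2. After x ≤ 16: [(12,21/8) (13,3) (16,9) (16,258/13) (12,250/13)]
3. After y ≥ 7: [(12,7) (15,7) (16,9) (16,258/13) (12,250/13)]
4. After y ≤ 14: [(12,14) (12,7) (15,7) (16,9) (16,14)]
5. Canonical ring: [(12,7) (15,7) (16,9) (16,14) (12,14)]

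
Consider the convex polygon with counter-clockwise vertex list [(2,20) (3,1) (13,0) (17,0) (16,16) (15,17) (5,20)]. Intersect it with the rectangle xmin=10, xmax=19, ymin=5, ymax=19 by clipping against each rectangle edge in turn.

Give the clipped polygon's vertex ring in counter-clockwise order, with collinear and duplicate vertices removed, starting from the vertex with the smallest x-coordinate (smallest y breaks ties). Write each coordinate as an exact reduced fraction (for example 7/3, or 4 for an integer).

Clipped polygon: [(10,5) (267/16,5) (16,16) (15,17) (10,37/2)]

1. After x ≥ 10: [(10,3/10) (13,0) (17,0) (16,16) (15,17) (10,37/2)]
2. After x ≤ 19: [(10,3/10) (13,0) (17,0) (16,16) (15,17) (10,37/2)]
3. After y ≥ 5: [(10,5) (267/16,5) (16,16) (15,17) (10,37/2)]
4. After y ≤ 19: [(10,5) (267/16,5) (16,16) (15,17) (10,37/2)]
5. Canonical ring: [(10,5) (267/16,5) (16,16) (15,17) (10,37/2)]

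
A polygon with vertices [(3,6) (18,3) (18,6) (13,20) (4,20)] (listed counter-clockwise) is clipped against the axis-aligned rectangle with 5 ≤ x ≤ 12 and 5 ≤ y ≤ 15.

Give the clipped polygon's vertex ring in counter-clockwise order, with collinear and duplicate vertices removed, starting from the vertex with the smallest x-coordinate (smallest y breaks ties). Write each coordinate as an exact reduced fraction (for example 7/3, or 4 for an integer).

1. After x ≥ 5: [(5,28/5) (18,3) (18,6) (13,20) (5,20)]
2. After x ≤ 12: [(5,28/5) (12,21/5) (12,20) (5,20)]
3. After y ≥ 5: [(5,28/5) (8,5) (12,5) (12,20) (5,20)]
4. After y ≤ 15: [(5,15) (5,28/5) (8,5) (12,5) (12,15)]
5. Canonical ring: [(5,28/5) (8,5) (12,5) (12,15) (5,15)]

Clipped polygon: [(5,28/5) (8,5) (12,5) (12,15) (5,15)]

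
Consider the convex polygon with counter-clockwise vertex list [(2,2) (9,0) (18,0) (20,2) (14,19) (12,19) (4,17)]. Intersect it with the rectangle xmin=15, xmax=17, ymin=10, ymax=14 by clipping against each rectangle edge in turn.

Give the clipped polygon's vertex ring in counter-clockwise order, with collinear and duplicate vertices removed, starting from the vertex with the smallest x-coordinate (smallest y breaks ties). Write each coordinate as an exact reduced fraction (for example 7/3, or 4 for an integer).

1. After x ≥ 15: [(15,0) (18,0) (20,2) (15,97/6)]
2. After x ≤ 17: [(15,0) (17,0) (17,21/2) (15,97/6)]
3. After y ≥ 10: [(15,10) (17,10) (17,21/2) (15,97/6)]
4. After y ≤ 14: [(15,14) (15,10) (17,10) (17,21/2) (268/17,14)]
5. Canonical ring: [(15,10) (17,10) (17,21/2) (268/17,14) (15,14)]

Clipped polygon: [(15,10) (17,10) (17,21/2) (268/17,14) (15,14)]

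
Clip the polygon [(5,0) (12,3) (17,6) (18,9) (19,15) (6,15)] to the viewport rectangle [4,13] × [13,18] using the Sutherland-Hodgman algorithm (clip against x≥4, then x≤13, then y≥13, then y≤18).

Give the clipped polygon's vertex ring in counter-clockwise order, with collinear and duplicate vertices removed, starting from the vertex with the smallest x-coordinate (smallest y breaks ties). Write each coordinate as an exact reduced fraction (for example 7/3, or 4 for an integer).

1. After x ≥ 4: [(5,0) (12,3) (17,6) (18,9) (19,15) (6,15)]
2. After x ≤ 13: [(5,0) (12,3) (13,18/5) (13,15) (6,15)]
3. After y ≥ 13: [(88/15,13) (13,13) (13,15) (6,15)]
4. After y ≤ 18: [(88/15,13) (13,13) (13,15) (6,15)]
5. Canonical ring: [(88/15,13) (13,13) (13,15) (6,15)]

Clipped polygon: [(88/15,13) (13,13) (13,15) (6,15)]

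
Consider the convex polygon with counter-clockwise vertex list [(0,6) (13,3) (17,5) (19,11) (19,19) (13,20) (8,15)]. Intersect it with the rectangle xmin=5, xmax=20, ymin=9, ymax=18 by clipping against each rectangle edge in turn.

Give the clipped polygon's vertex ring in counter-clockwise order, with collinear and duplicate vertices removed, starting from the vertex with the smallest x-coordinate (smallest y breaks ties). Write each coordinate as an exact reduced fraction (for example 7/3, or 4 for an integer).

Clipped polygon: [(5,9) (55/3,9) (19,11) (19,18) (11,18) (8,15) (5,93/8)]

1. After x ≥ 5: [(5,93/8) (5,63/13) (13,3) (17,5) (19,11) (19,19) (13,20) (8,15)]
2. After x ≤ 20: [(5,93/8) (5,63/13) (13,3) (17,5) (19,11) (19,19) (13,20) (8,15)]
3. After y ≥ 9: [(5,93/8) (5,9) (55/3,9) (19,11) (19,19) (13,20) (8,15)]
4. After y ≤ 18: [(5,93/8) (5,9) (55/3,9) (19,11) (19,18) (11,18) (8,15)]
5. Canonical ring: [(5,9) (55/3,9) (19,11) (19,18) (11,18) (8,15) (5,93/8)]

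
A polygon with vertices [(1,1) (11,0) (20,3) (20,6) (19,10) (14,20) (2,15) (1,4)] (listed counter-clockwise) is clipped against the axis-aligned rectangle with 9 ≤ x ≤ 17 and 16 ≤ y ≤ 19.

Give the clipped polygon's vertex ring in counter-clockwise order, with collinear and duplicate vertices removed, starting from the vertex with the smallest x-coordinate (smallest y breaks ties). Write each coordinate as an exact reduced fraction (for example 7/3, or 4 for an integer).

Clipped polygon: [(9,16) (16,16) (29/2,19) (58/5,19) (9,215/12)]

1. After x ≥ 9: [(9,1/5) (11,0) (20,3) (20,6) (19,10) (14,20) (9,215/12)]
2. After x ≤ 17: [(9,1/5) (11,0) (17,2) (17,14) (14,20) (9,215/12)]
3. After y ≥ 16: [(9,16) (16,16) (14,20) (9,215/12)]
4. After y ≤ 19: [(9,16) (16,16) (29/2,19) (58/5,19) (9,215/12)]
5. Canonical ring: [(9,16) (16,16) (29/2,19) (58/5,19) (9,215/12)]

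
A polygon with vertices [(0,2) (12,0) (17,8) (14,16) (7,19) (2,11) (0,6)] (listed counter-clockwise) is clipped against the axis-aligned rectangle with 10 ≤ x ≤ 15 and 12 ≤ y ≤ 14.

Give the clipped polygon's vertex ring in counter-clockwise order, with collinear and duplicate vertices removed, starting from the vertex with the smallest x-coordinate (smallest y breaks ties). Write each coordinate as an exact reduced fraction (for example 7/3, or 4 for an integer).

Clipped polygon: [(10,12) (15,12) (15,40/3) (59/4,14) (10,14)]

1. After x ≥ 10: [(10,1/3) (12,0) (17,8) (14,16) (10,124/7)]
2. After x ≤ 15: [(10,1/3) (12,0) (15,24/5) (15,40/3) (14,16) (10,124/7)]
3. After y ≥ 12: [(10,12) (15,12) (15,40/3) (14,16) (10,124/7)]
4. After y ≤ 14: [(10,14) (10,12) (15,12) (15,40/3) (59/4,14)]
5. Canonical ring: [(10,12) (15,12) (15,40/3) (59/4,14) (10,14)]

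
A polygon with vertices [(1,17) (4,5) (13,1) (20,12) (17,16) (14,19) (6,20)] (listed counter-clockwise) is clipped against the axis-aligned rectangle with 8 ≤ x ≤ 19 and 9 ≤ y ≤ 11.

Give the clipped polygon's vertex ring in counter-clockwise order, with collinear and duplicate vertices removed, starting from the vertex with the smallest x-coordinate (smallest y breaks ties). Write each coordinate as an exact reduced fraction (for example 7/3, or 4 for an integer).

1. After x ≥ 8: [(8,29/9) (13,1) (20,12) (17,16) (14,19) (8,79/4)]
2. After x ≤ 19: [(8,29/9) (13,1) (19,73/7) (19,40/3) (17,16) (14,19) (8,79/4)]
3. After y ≥ 9: [(8,9) (199/11,9) (19,73/7) (19,40/3) (17,16) (14,19) (8,79/4)]
4. After y ≤ 11: [(8,11) (8,9) (199/11,9) (19,73/7) (19,11)]
5. Canonical ring: [(8,9) (199/11,9) (19,73/7) (19,11) (8,11)]

Clipped polygon: [(8,9) (199/11,9) (19,73/7) (19,11) (8,11)]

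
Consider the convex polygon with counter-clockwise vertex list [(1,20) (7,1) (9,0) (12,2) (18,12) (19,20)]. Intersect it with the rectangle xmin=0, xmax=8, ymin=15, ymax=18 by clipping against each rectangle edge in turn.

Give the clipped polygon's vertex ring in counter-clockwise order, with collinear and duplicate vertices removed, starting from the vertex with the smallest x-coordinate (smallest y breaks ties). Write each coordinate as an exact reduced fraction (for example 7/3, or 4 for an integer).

Clipped polygon: [(31/19,18) (49/19,15) (8,15) (8,18)]

1. After x ≥ 0: [(1,20) (7,1) (9,0) (12,2) (18,12) (19,20)]
2. After x ≤ 8: [(8,20) (1,20) (7,1) (8,1/2)]
3. After y ≥ 15: [(8,15) (8,20) (1,20) (49/19,15)]
4. After y ≤ 18: [(8,15) (8,18) (31/19,18) (49/19,15)]
5. Canonical ring: [(31/19,18) (49/19,15) (8,15) (8,18)]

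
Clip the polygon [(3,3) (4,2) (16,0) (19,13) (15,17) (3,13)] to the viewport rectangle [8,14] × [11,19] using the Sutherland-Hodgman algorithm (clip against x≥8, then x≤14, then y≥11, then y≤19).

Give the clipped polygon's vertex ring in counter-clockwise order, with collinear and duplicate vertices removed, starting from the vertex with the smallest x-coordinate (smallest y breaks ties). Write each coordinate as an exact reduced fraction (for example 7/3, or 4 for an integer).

Clipped polygon: [(8,11) (14,11) (14,50/3) (8,44/3)]

1. After x ≥ 8: [(8,4/3) (16,0) (19,13) (15,17) (8,44/3)]
2. After x ≤ 14: [(8,4/3) (14,1/3) (14,50/3) (8,44/3)]
3. After y ≥ 11: [(8,11) (14,11) (14,50/3) (8,44/3)]
4. After y ≤ 19: [(8,11) (14,11) (14,50/3) (8,44/3)]
5. Canonical ring: [(8,11) (14,11) (14,50/3) (8,44/3)]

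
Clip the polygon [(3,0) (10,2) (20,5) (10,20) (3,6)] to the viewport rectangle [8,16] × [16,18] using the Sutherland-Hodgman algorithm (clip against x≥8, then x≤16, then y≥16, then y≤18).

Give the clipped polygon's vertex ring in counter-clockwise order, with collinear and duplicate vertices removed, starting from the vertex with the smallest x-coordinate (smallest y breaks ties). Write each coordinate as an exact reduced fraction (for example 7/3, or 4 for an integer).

Clipped polygon: [(8,16) (38/3,16) (34/3,18) (9,18)]

1. After x ≥ 8: [(8,10/7) (10,2) (20,5) (10,20) (8,16)]
2. After x ≤ 16: [(8,10/7) (10,2) (16,19/5) (16,11) (10,20) (8,16)]
3. After y ≥ 16: [(8,16) (38/3,16) (10,20) (8,16)]
4. After y ≤ 18: [(8,16) (38/3,16) (34/3,18) (9,18) (8,16)]
5. Canonical ring: [(8,16) (38/3,16) (34/3,18) (9,18)]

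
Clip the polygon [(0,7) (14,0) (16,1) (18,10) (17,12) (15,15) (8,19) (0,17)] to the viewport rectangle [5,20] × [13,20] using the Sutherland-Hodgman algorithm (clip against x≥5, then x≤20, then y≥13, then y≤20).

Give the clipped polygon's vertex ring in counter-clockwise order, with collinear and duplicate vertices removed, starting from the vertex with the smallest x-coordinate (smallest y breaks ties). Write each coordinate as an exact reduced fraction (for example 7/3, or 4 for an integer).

Clipped polygon: [(5,13) (49/3,13) (15,15) (8,19) (5,73/4)]

1. After x ≥ 5: [(5,9/2) (14,0) (16,1) (18,10) (17,12) (15,15) (8,19) (5,73/4)]
2. After x ≤ 20: [(5,9/2) (14,0) (16,1) (18,10) (17,12) (15,15) (8,19) (5,73/4)]
3. After y ≥ 13: [(5,13) (49/3,13) (15,15) (8,19) (5,73/4)]
4. After y ≤ 20: [(5,13) (49/3,13) (15,15) (8,19) (5,73/4)]
5. Canonical ring: [(5,13) (49/3,13) (15,15) (8,19) (5,73/4)]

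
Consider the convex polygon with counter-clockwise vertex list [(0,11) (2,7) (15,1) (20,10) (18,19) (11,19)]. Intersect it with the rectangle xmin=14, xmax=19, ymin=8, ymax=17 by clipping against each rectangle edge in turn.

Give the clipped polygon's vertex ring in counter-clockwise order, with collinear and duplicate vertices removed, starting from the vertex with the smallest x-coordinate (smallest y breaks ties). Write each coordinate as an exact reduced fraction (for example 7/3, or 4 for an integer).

1. After x ≥ 14: [(14,19/13) (15,1) (20,10) (18,19) (14,19)]
2. After x ≤ 19: [(14,19/13) (15,1) (19,41/5) (19,29/2) (18,19) (14,19)]
3. After y ≥ 8: [(14,8) (170/9,8) (19,41/5) (19,29/2) (18,19) (14,19)]
4. After y ≤ 17: [(14,17) (14,8) (170/9,8) (19,41/5) (19,29/2) (166/9,17)]
5. Canonical ring: [(14,8) (170/9,8) (19,41/5) (19,29/2) (166/9,17) (14,17)]

Clipped polygon: [(14,8) (170/9,8) (19,41/5) (19,29/2) (166/9,17) (14,17)]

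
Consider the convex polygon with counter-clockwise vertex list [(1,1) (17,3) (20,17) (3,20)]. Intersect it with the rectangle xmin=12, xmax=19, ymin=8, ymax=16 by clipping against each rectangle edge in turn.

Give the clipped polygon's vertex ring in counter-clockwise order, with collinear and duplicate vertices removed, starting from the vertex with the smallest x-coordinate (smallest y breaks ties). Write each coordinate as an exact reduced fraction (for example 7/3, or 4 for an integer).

Clipped polygon: [(12,8) (253/14,8) (19,37/3) (19,16) (12,16)]

1. After x ≥ 12: [(12,19/8) (17,3) (20,17) (12,313/17)]
2. After x ≤ 19: [(12,19/8) (17,3) (19,37/3) (19,292/17) (12,313/17)]
3. After y ≥ 8: [(12,8) (253/14,8) (19,37/3) (19,292/17) (12,313/17)]
4. After y ≤ 16: [(12,16) (12,8) (253/14,8) (19,37/3) (19,16)]
5. Canonical ring: [(12,8) (253/14,8) (19,37/3) (19,16) (12,16)]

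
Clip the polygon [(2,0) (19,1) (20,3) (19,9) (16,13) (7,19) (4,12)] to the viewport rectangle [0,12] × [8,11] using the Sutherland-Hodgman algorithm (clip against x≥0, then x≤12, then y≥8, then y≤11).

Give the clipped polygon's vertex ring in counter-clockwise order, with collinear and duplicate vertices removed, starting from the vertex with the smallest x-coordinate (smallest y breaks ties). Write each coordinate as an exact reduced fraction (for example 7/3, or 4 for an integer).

1. After x ≥ 0: [(2,0) (19,1) (20,3) (19,9) (16,13) (7,19) (4,12)]
2. After x ≤ 12: [(2,0) (12,10/17) (12,47/3) (7,19) (4,12)]
3. After y ≥ 8: [(10/3,8) (12,8) (12,47/3) (7,19) (4,12)]
4. After y ≤ 11: [(23/6,11) (10/3,8) (12,8) (12,11)]
5. Canonical ring: [(10/3,8) (12,8) (12,11) (23/6,11)]

Clipped polygon: [(10/3,8) (12,8) (12,11) (23/6,11)]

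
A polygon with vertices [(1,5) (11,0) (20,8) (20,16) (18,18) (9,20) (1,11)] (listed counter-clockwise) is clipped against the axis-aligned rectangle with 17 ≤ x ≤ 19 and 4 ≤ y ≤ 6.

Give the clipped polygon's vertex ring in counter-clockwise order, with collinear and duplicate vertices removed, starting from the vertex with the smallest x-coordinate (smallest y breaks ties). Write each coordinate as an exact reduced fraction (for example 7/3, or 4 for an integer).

Clipped polygon: [(17,16/3) (71/4,6) (17,6)]

1. After x ≥ 17: [(17,16/3) (20,8) (20,16) (18,18) (17,164/9)]
2. After x ≤ 19: [(17,16/3) (19,64/9) (19,17) (18,18) (17,164/9)]
3. After y ≥ 4: [(17,16/3) (19,64/9) (19,17) (18,18) (17,164/9)]
4. After y ≤ 6: [(17,6) (17,16/3) (71/4,6)]
5. Canonical ring: [(17,16/3) (71/4,6) (17,6)]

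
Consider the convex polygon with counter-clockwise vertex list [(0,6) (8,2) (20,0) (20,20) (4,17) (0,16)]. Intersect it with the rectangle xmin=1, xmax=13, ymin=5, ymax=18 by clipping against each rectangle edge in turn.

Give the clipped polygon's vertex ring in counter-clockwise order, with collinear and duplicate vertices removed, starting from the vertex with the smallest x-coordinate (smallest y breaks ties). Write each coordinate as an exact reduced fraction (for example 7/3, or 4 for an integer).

1. After x ≥ 1: [(1,11/2) (8,2) (20,0) (20,20) (4,17) (1,65/4)]
2. After x ≤ 13: [(1,11/2) (8,2) (13,7/6) (13,299/16) (4,17) (1,65/4)]
3. After y ≥ 5: [(1,11/2) (2,5) (13,5) (13,299/16) (4,17) (1,65/4)]
4. After y ≤ 18: [(1,11/2) (2,5) (13,5) (13,18) (28/3,18) (4,17) (1,65/4)]
5. Canonical ring: [(1,11/2) (2,5) (13,5) (13,18) (28/3,18) (4,17) (1,65/4)]

Clipped polygon: [(1,11/2) (2,5) (13,5) (13,18) (28/3,18) (4,17) (1,65/4)]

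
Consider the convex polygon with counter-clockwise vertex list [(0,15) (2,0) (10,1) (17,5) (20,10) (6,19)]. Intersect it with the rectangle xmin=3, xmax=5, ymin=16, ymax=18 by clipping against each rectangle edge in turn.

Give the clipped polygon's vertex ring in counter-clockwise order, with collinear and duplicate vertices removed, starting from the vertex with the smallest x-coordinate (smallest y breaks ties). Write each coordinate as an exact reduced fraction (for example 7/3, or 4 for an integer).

Clipped polygon: [(3,16) (5,16) (5,18) (9/2,18) (3,17)]

1. After x ≥ 3: [(3,17) (3,1/8) (10,1) (17,5) (20,10) (6,19)]
2. After x ≤ 5: [(5,55/3) (3,17) (3,1/8) (5,3/8)]
3. After y ≥ 16: [(5,16) (5,55/3) (3,17) (3,16)]
4. After y ≤ 18: [(5,16) (5,18) (9/2,18) (3,17) (3,16)]
5. Canonical ring: [(3,16) (5,16) (5,18) (9/2,18) (3,17)]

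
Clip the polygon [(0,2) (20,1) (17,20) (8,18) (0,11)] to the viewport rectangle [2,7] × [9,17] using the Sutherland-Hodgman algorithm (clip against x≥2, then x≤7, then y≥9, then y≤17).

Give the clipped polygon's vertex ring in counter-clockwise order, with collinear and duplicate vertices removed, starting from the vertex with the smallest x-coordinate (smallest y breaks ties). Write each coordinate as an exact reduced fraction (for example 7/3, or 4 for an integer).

1. After x ≥ 2: [(2,19/10) (20,1) (17,20) (8,18) (2,51/4)]
2. After x ≤ 7: [(2,19/10) (7,33/20) (7,137/8) (2,51/4)]
3. After y ≥ 9: [(2,9) (7,9) (7,137/8) (2,51/4)]
4. After y ≤ 17: [(2,9) (7,9) (7,17) (48/7,17) (2,51/4)]
5. Canonical ring: [(2,9) (7,9) (7,17) (48/7,17) (2,51/4)]

Clipped polygon: [(2,9) (7,9) (7,17) (48/7,17) (2,51/4)]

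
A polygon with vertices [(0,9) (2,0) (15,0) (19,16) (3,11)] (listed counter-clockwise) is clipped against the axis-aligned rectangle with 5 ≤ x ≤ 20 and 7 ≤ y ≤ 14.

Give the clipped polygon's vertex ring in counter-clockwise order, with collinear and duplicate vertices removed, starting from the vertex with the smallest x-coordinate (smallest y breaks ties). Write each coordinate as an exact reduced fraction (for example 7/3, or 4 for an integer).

Clipped polygon: [(5,7) (67/4,7) (37/2,14) (63/5,14) (5,93/8)]

1. After x ≥ 5: [(5,0) (15,0) (19,16) (5,93/8)]
2. After x ≤ 20: [(5,0) (15,0) (19,16) (5,93/8)]
3. After y ≥ 7: [(5,7) (67/4,7) (19,16) (5,93/8)]
4. After y ≤ 14: [(5,7) (67/4,7) (37/2,14) (63/5,14) (5,93/8)]
5. Canonical ring: [(5,7) (67/4,7) (37/2,14) (63/5,14) (5,93/8)]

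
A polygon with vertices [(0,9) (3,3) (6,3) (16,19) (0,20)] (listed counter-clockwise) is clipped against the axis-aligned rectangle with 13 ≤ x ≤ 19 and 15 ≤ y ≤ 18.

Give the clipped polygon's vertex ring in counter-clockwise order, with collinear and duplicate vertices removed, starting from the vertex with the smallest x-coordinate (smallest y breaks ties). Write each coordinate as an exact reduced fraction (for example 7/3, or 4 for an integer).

Clipped polygon: [(13,15) (27/2,15) (123/8,18) (13,18)]

1. After x ≥ 13: [(13,71/5) (16,19) (13,307/16)]
2. After x ≤ 19: [(13,71/5) (16,19) (13,307/16)]
3. After y ≥ 15: [(13,15) (27/2,15) (16,19) (13,307/16)]
4. After y ≤ 18: [(13,18) (13,15) (27/2,15) (123/8,18)]
5. Canonical ring: [(13,15) (27/2,15) (123/8,18) (13,18)]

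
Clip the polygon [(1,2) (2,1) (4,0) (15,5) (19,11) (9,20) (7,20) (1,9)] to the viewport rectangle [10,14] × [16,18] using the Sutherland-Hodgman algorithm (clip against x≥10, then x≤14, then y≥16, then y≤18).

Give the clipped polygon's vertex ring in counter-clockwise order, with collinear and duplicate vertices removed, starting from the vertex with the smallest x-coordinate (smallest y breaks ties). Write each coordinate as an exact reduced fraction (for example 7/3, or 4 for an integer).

1. After x ≥ 10: [(10,30/11) (15,5) (19,11) (10,191/10)]
2. After x ≤ 14: [(10,30/11) (14,50/11) (14,31/2) (10,191/10)]
3. After y ≥ 16: [(10,16) (121/9,16) (10,191/10)]
4. After y ≤ 18: [(10,18) (10,16) (121/9,16) (101/9,18)]
5. Canonical ring: [(10,16) (121/9,16) (101/9,18) (10,18)]

Clipped polygon: [(10,16) (121/9,16) (101/9,18) (10,18)]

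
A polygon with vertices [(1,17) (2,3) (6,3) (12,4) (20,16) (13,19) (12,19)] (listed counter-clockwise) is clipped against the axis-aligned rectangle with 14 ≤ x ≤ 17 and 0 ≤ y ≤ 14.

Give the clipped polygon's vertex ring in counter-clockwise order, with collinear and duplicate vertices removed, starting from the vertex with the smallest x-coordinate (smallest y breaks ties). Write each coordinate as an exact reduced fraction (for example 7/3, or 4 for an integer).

1. After x ≥ 14: [(14,7) (20,16) (14,130/7)]
2. After x ≤ 17: [(14,7) (17,23/2) (17,121/7) (14,130/7)]
3. After y ≥ 0: [(14,7) (17,23/2) (17,121/7) (14,130/7)]
4. After y ≤ 14: [(14,14) (14,7) (17,23/2) (17,14)]
5. Canonical ring: [(14,7) (17,23/2) (17,14) (14,14)]

Clipped polygon: [(14,7) (17,23/2) (17,14) (14,14)]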